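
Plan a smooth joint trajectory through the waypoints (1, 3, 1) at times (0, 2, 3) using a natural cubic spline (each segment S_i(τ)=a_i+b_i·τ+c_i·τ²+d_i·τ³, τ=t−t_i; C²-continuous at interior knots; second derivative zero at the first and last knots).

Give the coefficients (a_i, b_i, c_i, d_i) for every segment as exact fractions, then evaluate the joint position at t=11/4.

Δ: Δ0=1, Δ1=-2
row 1: diag=6, rhs=-18; c'=1/6, d'=-3
back: M1=-3
M: M0=0, M1=-3, M2=0
seg 0: a=1, c=M0/2=0, d=(M1−M0)/(6·2)=-1/4, b=Δ0−h0·(2M0+M1)/6=2
seg 1: a=3, c=M1/2=-3/2, d=(M2−M1)/(6·1)=1/2, b=Δ1−h1·(2M1+M2)/6=-1
t_q=11/4 → seg 1, τ=3/4; S=3+-1·τ+-3/2·τ²+1/2·τ³=207/128

  seg 0: a=1 b=2 c=0 d=-1/4
  seg 1: a=3 b=-1 c=-3/2 d=1/2
S(11/4) = 207/128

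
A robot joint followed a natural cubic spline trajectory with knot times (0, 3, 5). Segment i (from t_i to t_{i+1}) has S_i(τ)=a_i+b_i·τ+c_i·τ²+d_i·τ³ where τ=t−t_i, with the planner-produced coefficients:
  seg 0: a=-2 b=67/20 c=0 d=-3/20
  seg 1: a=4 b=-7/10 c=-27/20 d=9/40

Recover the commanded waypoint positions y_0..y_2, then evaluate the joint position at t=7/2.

y_0 = S_0(0) = a_0 = -2
y_1 = S_1(0) = a_1 = 4
y_2 = S_1(2) = -1
t_q=7/2 is in segment 1 (τ=1/2); S_1(τ)=1069/320

y_0=-2 y_1=4 y_2=-1
S(7/2) = 1069/320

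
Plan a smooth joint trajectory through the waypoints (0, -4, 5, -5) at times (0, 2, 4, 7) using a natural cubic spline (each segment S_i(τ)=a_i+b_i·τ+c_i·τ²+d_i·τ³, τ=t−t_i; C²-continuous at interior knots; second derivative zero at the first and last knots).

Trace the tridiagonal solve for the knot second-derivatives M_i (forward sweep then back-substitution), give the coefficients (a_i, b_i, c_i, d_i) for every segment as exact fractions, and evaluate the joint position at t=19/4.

Δ: Δ0=-2, Δ1=9/2, Δ2=-10/3
row 1: diag=8, rhs=39; c'=1/4, d'=39/8
row 2: denom=10−2·1/4=19/2; d'=(-47−2·39/8)/(19/2)=-227/38
back: M2=-227/38
back: M1=39/8−1/4·-227/38=121/19
M: M0=0, M1=121/19, M2=-227/38, M3=0
seg 0: a=0, c=M0/2=0, d=(M1−M0)/(6·2)=121/228, b=Δ0−h0·(2M0+M1)/6=-235/57
seg 1: a=-4, c=M1/2=121/38, d=(M2−M1)/(6·2)=-469/456, b=Δ1−h1·(2M1+M2)/6=128/57
seg 2: a=5, c=M2/2=-227/76, d=(M3−M2)/(6·3)=227/684, b=Δ2−h2·(2M2+M3)/6=301/114
t_q=19/4 → seg 2, τ=3/4; S=5+301/114·τ+-227/76·τ²+227/684·τ³=26461/4864

  seg 0: a=0 b=-235/57 c=0 d=121/228
  seg 1: a=-4 b=128/57 c=121/38 d=-469/456
  seg 2: a=5 b=301/114 c=-227/76 d=227/684
S(19/4) = 26461/4864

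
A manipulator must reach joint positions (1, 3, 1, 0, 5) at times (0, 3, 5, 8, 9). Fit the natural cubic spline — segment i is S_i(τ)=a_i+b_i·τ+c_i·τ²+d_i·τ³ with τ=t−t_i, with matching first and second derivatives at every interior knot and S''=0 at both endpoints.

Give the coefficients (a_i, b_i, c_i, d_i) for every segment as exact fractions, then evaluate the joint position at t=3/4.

Δ: Δ0=2/3, Δ1=-1, Δ2=-1/3, Δ3=5
row 1: diag=10, rhs=-10; c'=1/5, d'=-1
row 2: denom=10−2·1/5=48/5; d'=(4−2·-1)/(48/5)=5/8
row 3: denom=8−3·5/16=113/16; d'=(32−3·5/8)/(113/16)=482/113
back: M3=482/113
back: M2=5/8−5/16·482/113=-80/113
back: M1=-1−1/5·-80/113=-97/113
M: M0=0, M1=-97/113, M2=-80/113, M3=482/113, M4=0
seg 0: a=1, c=M0/2=0, d=(M1−M0)/(6·3)=-97/2034, b=Δ0−h0·(2M0+M1)/6=743/678
seg 1: a=3, c=M1/2=-97/226, d=(M2−M1)/(6·2)=17/1356, b=Δ1−h1·(2M1+M2)/6=-65/339
seg 2: a=1, c=M2/2=-40/113, d=(M3−M2)/(6·3)=281/1017, b=Δ2−h2·(2M2+M3)/6=-596/339
seg 3: a=0, c=M3/2=241/113, d=(M4−M3)/(6·1)=-241/339, b=Δ3−h3·(2M3+M4)/6=1213/339
t_q=3/4 → seg 0, τ=3/4; S=1+743/678·τ+0·τ²+-97/2034·τ³=26061/14464

  seg 0: a=1 b=743/678 c=0 d=-97/2034
  seg 1: a=3 b=-65/339 c=-97/226 d=17/1356
  seg 2: a=1 b=-596/339 c=-40/113 d=281/1017
  seg 3: a=0 b=1213/339 c=241/113 d=-241/339
S(3/4) = 26061/14464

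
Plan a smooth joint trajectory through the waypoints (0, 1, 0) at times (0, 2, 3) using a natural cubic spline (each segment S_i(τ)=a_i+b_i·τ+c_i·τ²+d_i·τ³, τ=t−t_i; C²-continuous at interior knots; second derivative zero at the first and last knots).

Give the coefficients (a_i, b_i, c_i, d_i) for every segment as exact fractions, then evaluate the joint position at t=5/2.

  seg 0: a=0 b=1 c=0 d=-1/8
  seg 1: a=1 b=-1/2 c=-3/4 d=1/4
S(5/2) = 19/32

Δ: Δ0=1/2, Δ1=-1
row 1: diag=6, rhs=-9; c'=1/6, d'=-3/2
back: M1=-3/2
M: M0=0, M1=-3/2, M2=0
seg 0: a=0, c=M0/2=0, d=(M1−M0)/(6·2)=-1/8, b=Δ0−h0·(2M0+M1)/6=1
seg 1: a=1, c=M1/2=-3/4, d=(M2−M1)/(6·1)=1/4, b=Δ1−h1·(2M1+M2)/6=-1/2
t_q=5/2 → seg 1, τ=1/2; S=1+-1/2·τ+-3/4·τ²+1/4·τ³=19/32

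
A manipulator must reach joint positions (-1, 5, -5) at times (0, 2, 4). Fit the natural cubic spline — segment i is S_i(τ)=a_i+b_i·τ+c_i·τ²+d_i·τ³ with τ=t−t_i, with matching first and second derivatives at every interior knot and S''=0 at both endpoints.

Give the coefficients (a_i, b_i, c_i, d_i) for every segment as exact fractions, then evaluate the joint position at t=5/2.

  seg 0: a=-1 b=5 c=0 d=-1/2
  seg 1: a=5 b=-1 c=-3 d=1/2
S(5/2) = 61/16

Δ: Δ0=3, Δ1=-5
row 1: diag=8, rhs=-48; c'=1/4, d'=-6
back: M1=-6
M: M0=0, M1=-6, M2=0
seg 0: a=-1, c=M0/2=0, d=(M1−M0)/(6·2)=-1/2, b=Δ0−h0·(2M0+M1)/6=5
seg 1: a=5, c=M1/2=-3, d=(M2−M1)/(6·2)=1/2, b=Δ1−h1·(2M1+M2)/6=-1
t_q=5/2 → seg 1, τ=1/2; S=5+-1·τ+-3·τ²+1/2·τ³=61/16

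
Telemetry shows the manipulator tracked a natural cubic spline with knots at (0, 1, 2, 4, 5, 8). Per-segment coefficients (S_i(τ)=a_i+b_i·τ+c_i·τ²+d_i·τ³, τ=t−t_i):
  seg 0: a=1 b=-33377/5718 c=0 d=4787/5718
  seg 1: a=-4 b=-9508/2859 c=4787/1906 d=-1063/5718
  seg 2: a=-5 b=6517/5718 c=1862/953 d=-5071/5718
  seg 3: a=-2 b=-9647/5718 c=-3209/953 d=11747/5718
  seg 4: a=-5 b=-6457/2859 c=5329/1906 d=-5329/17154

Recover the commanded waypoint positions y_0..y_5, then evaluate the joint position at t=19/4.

y_0=1 y_1=-4 y_2=-5 y_3=-2 y_4=-5 y_5=5
S(19/4) = -523645/121984

y_0 = S_0(0) = a_0 = 1
y_1 = S_1(0) = a_1 = -4
y_2 = S_2(0) = a_2 = -5
y_3 = S_3(0) = a_3 = -2
y_4 = S_4(0) = a_4 = -5
y_5 = S_4(3) = 5
t_q=19/4 is in segment 3 (τ=3/4); S_3(τ)=-523645/121984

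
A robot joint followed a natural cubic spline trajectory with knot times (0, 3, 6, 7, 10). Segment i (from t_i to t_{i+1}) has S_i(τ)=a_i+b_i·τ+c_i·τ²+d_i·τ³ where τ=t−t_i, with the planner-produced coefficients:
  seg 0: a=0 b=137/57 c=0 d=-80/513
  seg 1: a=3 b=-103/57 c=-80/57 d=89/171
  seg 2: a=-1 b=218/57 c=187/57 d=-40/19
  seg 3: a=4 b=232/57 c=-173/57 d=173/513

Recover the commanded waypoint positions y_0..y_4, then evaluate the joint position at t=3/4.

y_0 = S_0(0) = a_0 = 0
y_1 = S_1(0) = a_1 = 3
y_2 = S_2(0) = a_2 = -1
y_3 = S_3(0) = a_3 = 4
y_4 = S_3(3) = -2
t_q=3/4 is in segment 0 (τ=3/4); S_0(τ)=33/19

y_0=0 y_1=3 y_2=-1 y_3=4 y_4=-2
S(3/4) = 33/19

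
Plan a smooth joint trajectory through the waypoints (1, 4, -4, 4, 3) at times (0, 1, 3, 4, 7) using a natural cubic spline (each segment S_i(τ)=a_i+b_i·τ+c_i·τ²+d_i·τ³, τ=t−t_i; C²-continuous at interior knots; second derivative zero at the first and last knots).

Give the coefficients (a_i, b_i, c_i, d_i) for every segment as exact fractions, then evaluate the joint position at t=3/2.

Δ: Δ0=3, Δ1=-4, Δ2=8, Δ3=-1/3
row 1: diag=6, rhs=-42; c'=1/3, d'=-7
row 2: denom=6−2·1/3=16/3; d'=(72−2·-7)/(16/3)=129/8
row 3: denom=8−1·3/16=125/16; d'=(-50−1·129/8)/(125/16)=-1058/125
back: M3=-1058/125
back: M2=129/8−3/16·-1058/125=2214/125
back: M1=-7−1/3·2214/125=-1613/125
M: M0=0, M1=-1613/125, M2=2214/125, M3=-1058/125, M4=0
seg 0: a=1, c=M0/2=0, d=(M1−M0)/(6·1)=-1613/750, b=Δ0−h0·(2M0+M1)/6=3863/750
seg 1: a=4, c=M1/2=-1613/250, d=(M2−M1)/(6·2)=3827/1500, b=Δ1−h1·(2M1+M2)/6=-488/375
seg 2: a=-4, c=M2/2=1107/125, d=(M3−M2)/(6·1)=-1636/375, b=Δ2−h2·(2M2+M3)/6=263/75
seg 3: a=4, c=M3/2=-529/125, d=(M4−M3)/(6·3)=529/1125, b=Δ3−h3·(2M3+M4)/6=3049/375
t_q=3/2 → seg 1, τ=1/2; S=4+-488/375·τ+-1613/250·τ²+3827/1500·τ³=8221/4000

  seg 0: a=1 b=3863/750 c=0 d=-1613/750
  seg 1: a=4 b=-488/375 c=-1613/250 d=3827/1500
  seg 2: a=-4 b=263/75 c=1107/125 d=-1636/375
  seg 3: a=4 b=3049/375 c=-529/125 d=529/1125
S(3/2) = 8221/4000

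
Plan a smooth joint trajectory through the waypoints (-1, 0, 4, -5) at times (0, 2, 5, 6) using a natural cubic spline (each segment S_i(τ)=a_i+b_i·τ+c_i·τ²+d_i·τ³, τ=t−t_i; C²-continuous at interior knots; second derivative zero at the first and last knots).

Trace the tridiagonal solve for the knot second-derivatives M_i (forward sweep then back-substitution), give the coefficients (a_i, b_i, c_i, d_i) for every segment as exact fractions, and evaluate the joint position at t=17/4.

  seg 0: a=-1 b=-239/426 c=0 d=113/426
  seg 1: a=0 b=1117/426 c=113/71 d=-287/426
  seg 2: a=4 b=-1282/213 c=-635/142 d=635/426
S(17/4) = 57099/9088

Δ: Δ0=1/2, Δ1=4/3, Δ2=-9
row 1: diag=10, rhs=5; c'=3/10, d'=1/2
row 2: denom=8−3·3/10=71/10; d'=(-62−3·1/2)/(71/10)=-635/71
back: M2=-635/71
back: M1=1/2−3/10·-635/71=226/71
M: M0=0, M1=226/71, M2=-635/71, M3=0
seg 0: a=-1, c=M0/2=0, d=(M1−M0)/(6·2)=113/426, b=Δ0−h0·(2M0+M1)/6=-239/426
seg 1: a=0, c=M1/2=113/71, d=(M2−M1)/(6·3)=-287/426, b=Δ1−h1·(2M1+M2)/6=1117/426
seg 2: a=4, c=M2/2=-635/142, d=(M3−M2)/(6·1)=635/426, b=Δ2−h2·(2M2+M3)/6=-1282/213
t_q=17/4 → seg 1, τ=9/4; S=0+1117/426·τ+113/71·τ²+-287/426·τ³=57099/9088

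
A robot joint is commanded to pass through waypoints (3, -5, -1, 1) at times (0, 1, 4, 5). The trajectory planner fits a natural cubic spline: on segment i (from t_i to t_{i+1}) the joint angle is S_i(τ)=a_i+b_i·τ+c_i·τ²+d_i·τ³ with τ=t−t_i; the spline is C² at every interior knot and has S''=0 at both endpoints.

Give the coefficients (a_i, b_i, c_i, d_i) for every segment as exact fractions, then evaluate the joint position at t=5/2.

Δ: Δ0=-8, Δ1=4/3, Δ2=2
row 1: diag=8, rhs=56; c'=3/8, d'=7
row 2: denom=8−3·3/8=55/8; d'=(4−3·7)/(55/8)=-136/55
back: M2=-136/55
back: M1=7−3/8·-136/55=436/55
M: M0=0, M1=436/55, M2=-136/55, M3=0
seg 0: a=3, c=M0/2=0, d=(M1−M0)/(6·1)=218/165, b=Δ0−h0·(2M0+M1)/6=-1538/165
seg 1: a=-5, c=M1/2=218/55, d=(M2−M1)/(6·3)=-26/45, b=Δ1−h1·(2M1+M2)/6=-884/165
seg 2: a=-1, c=M2/2=-68/55, d=(M3−M2)/(6·1)=68/165, b=Δ2−h2·(2M2+M3)/6=466/165
t_q=5/2 → seg 1, τ=3/2; S=-5+-884/165·τ+218/55·τ²+-26/45·τ³=-267/44

  seg 0: a=3 b=-1538/165 c=0 d=218/165
  seg 1: a=-5 b=-884/165 c=218/55 d=-26/45
  seg 2: a=-1 b=466/165 c=-68/55 d=68/165
S(5/2) = -267/44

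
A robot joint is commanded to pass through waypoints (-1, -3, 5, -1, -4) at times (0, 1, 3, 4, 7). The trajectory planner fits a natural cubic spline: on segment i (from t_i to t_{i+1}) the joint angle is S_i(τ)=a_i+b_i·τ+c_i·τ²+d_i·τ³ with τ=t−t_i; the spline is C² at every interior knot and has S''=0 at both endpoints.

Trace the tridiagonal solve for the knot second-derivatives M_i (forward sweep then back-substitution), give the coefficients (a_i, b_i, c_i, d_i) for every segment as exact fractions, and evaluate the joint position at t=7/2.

  seg 0: a=-1 b=-476/125 c=0 d=226/125
  seg 1: a=-3 b=202/125 c=678/125 d=-529/250
  seg 2: a=5 b=-52/25 c=-909/125 d=419/125
  seg 3: a=-1 b=-821/125 c=348/125 d=-116/375
S(7/2) = 2561/1000

Δ: Δ0=-2, Δ1=4, Δ2=-6, Δ3=-1
row 1: diag=6, rhs=36; c'=1/3, d'=6
row 2: denom=6−2·1/3=16/3; d'=(-60−2·6)/(16/3)=-27/2
row 3: denom=8−1·3/16=125/16; d'=(30−1·-27/2)/(125/16)=696/125
back: M3=696/125
back: M2=-27/2−3/16·696/125=-1818/125
back: M1=6−1/3·-1818/125=1356/125
M: M0=0, M1=1356/125, M2=-1818/125, M3=696/125, M4=0
seg 0: a=-1, c=M0/2=0, d=(M1−M0)/(6·1)=226/125, b=Δ0−h0·(2M0+M1)/6=-476/125
seg 1: a=-3, c=M1/2=678/125, d=(M2−M1)/(6·2)=-529/250, b=Δ1−h1·(2M1+M2)/6=202/125
seg 2: a=5, c=M2/2=-909/125, d=(M3−M2)/(6·1)=419/125, b=Δ2−h2·(2M2+M3)/6=-52/25
seg 3: a=-1, c=M3/2=348/125, d=(M4−M3)/(6·3)=-116/375, b=Δ3−h3·(2M3+M4)/6=-821/125
t_q=7/2 → seg 2, τ=1/2; S=5+-52/25·τ+-909/125·τ²+419/125·τ³=2561/1000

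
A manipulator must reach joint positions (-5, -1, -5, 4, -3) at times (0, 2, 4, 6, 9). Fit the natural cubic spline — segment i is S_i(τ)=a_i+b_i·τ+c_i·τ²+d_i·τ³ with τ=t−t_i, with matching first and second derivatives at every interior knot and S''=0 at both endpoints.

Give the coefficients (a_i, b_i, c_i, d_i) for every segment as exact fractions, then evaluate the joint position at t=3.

  seg 0: a=-5 b=772/213 c=0 d=-173/426
  seg 1: a=-1 b=-266/213 c=-173/71 d=439/426
  seg 2: a=-5 b=292/213 c=266/71 d=-1859/1704
  seg 3: a=4 b=1391/426 c=-795/284 d=265/852
S(3) = -519/142

Δ: Δ0=2, Δ1=-2, Δ2=9/2, Δ3=-7/3
row 1: diag=8, rhs=-24; c'=1/4, d'=-3
row 2: denom=8−2·1/4=15/2; d'=(39−2·-3)/(15/2)=6
row 3: denom=10−2·4/15=142/15; d'=(-41−2·6)/(142/15)=-795/142
back: M3=-795/142
back: M2=6−4/15·-795/142=532/71
back: M1=-3−1/4·532/71=-346/71
M: M0=0, M1=-346/71, M2=532/71, M3=-795/142, M4=0
seg 0: a=-5, c=M0/2=0, d=(M1−M0)/(6·2)=-173/426, b=Δ0−h0·(2M0+M1)/6=772/213
seg 1: a=-1, c=M1/2=-173/71, d=(M2−M1)/(6·2)=439/426, b=Δ1−h1·(2M1+M2)/6=-266/213
seg 2: a=-5, c=M2/2=266/71, d=(M3−M2)/(6·2)=-1859/1704, b=Δ2−h2·(2M2+M3)/6=292/213
seg 3: a=4, c=M3/2=-795/284, d=(M4−M3)/(6·3)=265/852, b=Δ3−h3·(2M3+M4)/6=1391/426
t_q=3 → seg 1, τ=1; S=-1+-266/213·τ+-173/71·τ²+439/426·τ³=-519/142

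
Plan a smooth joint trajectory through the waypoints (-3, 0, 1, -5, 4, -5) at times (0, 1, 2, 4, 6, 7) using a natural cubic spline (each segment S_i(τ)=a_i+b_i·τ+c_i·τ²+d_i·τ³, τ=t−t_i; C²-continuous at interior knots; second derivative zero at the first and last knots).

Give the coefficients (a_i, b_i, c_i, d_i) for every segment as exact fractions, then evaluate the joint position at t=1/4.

Δ: Δ0=3, Δ1=1, Δ2=-3, Δ3=9/2, Δ4=-9
row 1: diag=4, rhs=-12; c'=1/4, d'=-3
row 2: denom=6−1·1/4=23/4; d'=(-24−1·-3)/(23/4)=-84/23
row 3: denom=8−2·8/23=168/23; d'=(45−2·-84/23)/(168/23)=401/56
row 4: denom=6−2·23/84=229/42; d'=(-81−2·401/56)/(229/42)=-8007/458
back: M4=-8007/458
back: M3=401/56−23/84·-8007/458=2736/229
back: M2=-84/23−8/23·2736/229=-1788/229
back: M1=-3−1/4·-1788/229=-240/229
M: M0=0, M1=-240/229, M2=-1788/229, M3=2736/229, M4=-8007/458, M5=0
seg 0: a=-3, c=M0/2=0, d=(M1−M0)/(6·1)=-40/229, b=Δ0−h0·(2M0+M1)/6=727/229
seg 1: a=0, c=M1/2=-120/229, d=(M2−M1)/(6·1)=-258/229, b=Δ1−h1·(2M1+M2)/6=607/229
seg 2: a=1, c=M2/2=-894/229, d=(M3−M2)/(6·2)=377/229, b=Δ2−h2·(2M2+M3)/6=-407/229
seg 3: a=-5, c=M3/2=1368/229, d=(M4−M3)/(6·2)=-4493/1832, b=Δ3−h3·(2M3+M4)/6=541/229
seg 4: a=4, c=M4/2=-8007/916, d=(M5−M4)/(6·1)=2669/916, b=Δ4−h4·(2M4+M5)/6=-1453/458
t_q=1/4 → seg 0, τ=1/4; S=-3+727/229·τ+0·τ²+-40/229·τ³=-4047/1832

  seg 0: a=-3 b=727/229 c=0 d=-40/229
  seg 1: a=0 b=607/229 c=-120/229 d=-258/229
  seg 2: a=1 b=-407/229 c=-894/229 d=377/229
  seg 3: a=-5 b=541/229 c=1368/229 d=-4493/1832
  seg 4: a=4 b=-1453/458 c=-8007/916 d=2669/916
S(1/4) = -4047/1832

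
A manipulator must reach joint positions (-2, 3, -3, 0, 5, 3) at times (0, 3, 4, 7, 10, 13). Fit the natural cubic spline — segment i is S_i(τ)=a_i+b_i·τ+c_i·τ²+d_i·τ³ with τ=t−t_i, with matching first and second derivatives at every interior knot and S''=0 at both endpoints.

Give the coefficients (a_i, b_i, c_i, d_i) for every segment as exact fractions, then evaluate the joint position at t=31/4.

  seg 0: a=-2 b=4199/849 c=0 d=-928/2547
  seg 1: a=3 b=-4153/849 c=-928/283 d=1843/849
  seg 2: a=-3 b=-4192/849 c=915/283 d=-3194/7641
  seg 3: a=0 b=2696/849 c=-449/849 d=22/2547
  seg 4: a=5 b=200/849 c=-383/849 d=383/7641
S(31/4) = 18907/9056

Δ: Δ0=5/3, Δ1=-6, Δ2=1, Δ3=5/3, Δ4=-2/3
row 1: diag=8, rhs=-46; c'=1/8, d'=-23/4
row 2: denom=8−1·1/8=63/8; d'=(42−1·-23/4)/(63/8)=382/63
row 3: denom=12−3·8/21=76/7; d'=(4−3·382/63)/(76/7)=-149/114
row 4: denom=12−3·21/76=849/76; d'=(-14−3·-149/114)/(849/76)=-766/849
back: M4=-766/849
back: M3=-149/114−21/76·-766/849=-898/849
back: M2=382/63−8/21·-898/849=1830/283
back: M1=-23/4−1/8·1830/283=-1856/283
M: M0=0, M1=-1856/283, M2=1830/283, M3=-898/849, M4=-766/849, M5=0
seg 0: a=-2, c=M0/2=0, d=(M1−M0)/(6·3)=-928/2547, b=Δ0−h0·(2M0+M1)/6=4199/849
seg 1: a=3, c=M1/2=-928/283, d=(M2−M1)/(6·1)=1843/849, b=Δ1−h1·(2M1+M2)/6=-4153/849
seg 2: a=-3, c=M2/2=915/283, d=(M3−M2)/(6·3)=-3194/7641, b=Δ2−h2·(2M2+M3)/6=-4192/849
seg 3: a=0, c=M3/2=-449/849, d=(M4−M3)/(6·3)=22/2547, b=Δ3−h3·(2M3+M4)/6=2696/849
seg 4: a=5, c=M4/2=-383/849, d=(M5−M4)/(6·3)=383/7641, b=Δ4−h4·(2M4+M5)/6=200/849
t_q=31/4 → seg 3, τ=3/4; S=0+2696/849·τ+-449/849·τ²+22/2547·τ³=18907/9056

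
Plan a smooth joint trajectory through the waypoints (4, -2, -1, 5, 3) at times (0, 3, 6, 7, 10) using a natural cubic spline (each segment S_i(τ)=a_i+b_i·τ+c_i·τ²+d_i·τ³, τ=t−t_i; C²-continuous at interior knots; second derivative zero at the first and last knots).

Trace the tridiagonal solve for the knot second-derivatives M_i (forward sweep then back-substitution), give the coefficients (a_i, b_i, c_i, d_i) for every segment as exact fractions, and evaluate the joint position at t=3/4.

Δ: Δ0=-2, Δ1=1/3, Δ2=6, Δ3=-2/3
row 1: diag=12, rhs=14; c'=1/4, d'=7/6
row 2: denom=8−3·1/4=29/4; d'=(34−3·7/6)/(29/4)=122/29
row 3: denom=8−1·4/29=228/29; d'=(-40−1·122/29)/(228/29)=-641/114
back: M3=-641/114
back: M2=122/29−4/29·-641/114=284/57
back: M1=7/6−1/4·284/57=-3/38
M: M0=0, M1=-3/38, M2=284/57, M3=-641/114, M4=0
seg 0: a=4, c=M0/2=0, d=(M1−M0)/(6·3)=-1/228, b=Δ0−h0·(2M0+M1)/6=-149/76
seg 1: a=-2, c=M1/2=-3/76, d=(M2−M1)/(6·3)=577/2052, b=Δ1−h1·(2M1+M2)/6=-79/38
seg 2: a=-1, c=M2/2=142/57, d=(M3−M2)/(6·1)=-403/228, b=Δ2−h2·(2M2+M3)/6=401/76
seg 3: a=5, c=M3/2=-641/228, d=(M4−M3)/(6·3)=641/2052, b=Δ3−h3·(2M3+M4)/6=565/114
t_q=3/4 → seg 0, τ=3/4; S=4+-149/76·τ+0·τ²+-1/228·τ³=12295/4864

  seg 0: a=4 b=-149/76 c=0 d=-1/228
  seg 1: a=-2 b=-79/38 c=-3/76 d=577/2052
  seg 2: a=-1 b=401/76 c=142/57 d=-403/228
  seg 3: a=5 b=565/114 c=-641/228 d=641/2052
S(3/4) = 12295/4864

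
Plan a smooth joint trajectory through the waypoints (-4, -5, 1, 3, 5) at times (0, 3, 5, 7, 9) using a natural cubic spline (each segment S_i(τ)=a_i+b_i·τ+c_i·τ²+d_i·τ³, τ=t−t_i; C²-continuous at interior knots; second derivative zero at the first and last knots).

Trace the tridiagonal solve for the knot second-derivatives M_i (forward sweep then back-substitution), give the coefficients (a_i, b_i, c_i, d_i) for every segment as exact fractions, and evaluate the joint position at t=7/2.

Δ: Δ0=-1/3, Δ1=3, Δ2=1, Δ3=1
row 1: diag=10, rhs=20; c'=1/5, d'=2
row 2: denom=8−2·1/5=38/5; d'=(-12−2·2)/(38/5)=-40/19
row 3: denom=8−2·5/19=142/19; d'=(0−2·-40/19)/(142/19)=40/71
back: M3=40/71
back: M2=-40/19−5/19·40/71=-160/71
back: M1=2−1/5·-160/71=174/71
M: M0=0, M1=174/71, M2=-160/71, M3=40/71, M4=0
seg 0: a=-4, c=M0/2=0, d=(M1−M0)/(6·3)=29/213, b=Δ0−h0·(2M0+M1)/6=-332/213
seg 1: a=-5, c=M1/2=87/71, d=(M2−M1)/(6·2)=-167/426, b=Δ1−h1·(2M1+M2)/6=451/213
seg 2: a=1, c=M2/2=-80/71, d=(M3−M2)/(6·2)=50/213, b=Δ2−h2·(2M2+M3)/6=493/213
seg 3: a=3, c=M3/2=20/71, d=(M4−M3)/(6·2)=-10/213, b=Δ3−h3·(2M3+M4)/6=133/213
t_q=7/2 → seg 1, τ=1/2; S=-5+451/213·τ+87/71·τ²+-167/426·τ³=-4185/1136

  seg 0: a=-4 b=-332/213 c=0 d=29/213
  seg 1: a=-5 b=451/213 c=87/71 d=-167/426
  seg 2: a=1 b=493/213 c=-80/71 d=50/213
  seg 3: a=3 b=133/213 c=20/71 d=-10/213
S(7/2) = -4185/1136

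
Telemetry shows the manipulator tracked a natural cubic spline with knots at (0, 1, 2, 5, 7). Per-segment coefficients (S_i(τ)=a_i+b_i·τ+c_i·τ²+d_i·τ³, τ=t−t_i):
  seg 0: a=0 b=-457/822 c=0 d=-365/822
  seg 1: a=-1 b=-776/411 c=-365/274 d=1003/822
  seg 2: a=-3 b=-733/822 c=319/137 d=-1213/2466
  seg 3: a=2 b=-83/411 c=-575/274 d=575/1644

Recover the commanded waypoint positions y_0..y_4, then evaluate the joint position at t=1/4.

y_0=0 y_1=-1 y_2=-3 y_3=2 y_4=-4
S(1/4) = -2559/17536

y_0 = S_0(0) = a_0 = 0
y_1 = S_1(0) = a_1 = -1
y_2 = S_2(0) = a_2 = -3
y_3 = S_3(0) = a_3 = 2
y_4 = S_3(2) = -4
t_q=1/4 is in segment 0 (τ=1/4); S_0(τ)=-2559/17536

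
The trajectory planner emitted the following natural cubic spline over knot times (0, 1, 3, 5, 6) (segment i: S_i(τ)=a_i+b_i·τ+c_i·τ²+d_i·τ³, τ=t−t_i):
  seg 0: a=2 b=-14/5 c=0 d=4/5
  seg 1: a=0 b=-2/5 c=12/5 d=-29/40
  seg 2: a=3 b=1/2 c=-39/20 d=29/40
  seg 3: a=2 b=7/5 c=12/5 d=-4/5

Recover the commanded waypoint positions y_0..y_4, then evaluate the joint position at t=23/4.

y_0 = S_0(0) = a_0 = 2
y_1 = S_1(0) = a_1 = 0
y_2 = S_2(0) = a_2 = 3
y_3 = S_3(0) = a_3 = 2
y_4 = S_3(1) = 5
t_q=23/4 is in segment 3 (τ=3/4); S_3(τ)=65/16

y_0=2 y_1=0 y_2=3 y_3=2 y_4=5
S(23/4) = 65/16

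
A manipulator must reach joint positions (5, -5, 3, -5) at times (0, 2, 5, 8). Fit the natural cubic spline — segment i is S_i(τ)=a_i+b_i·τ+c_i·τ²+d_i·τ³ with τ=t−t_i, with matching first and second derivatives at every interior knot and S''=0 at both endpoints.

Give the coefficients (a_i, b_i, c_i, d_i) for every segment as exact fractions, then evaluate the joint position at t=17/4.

  seg 0: a=5 b=-257/37 c=0 d=18/37
  seg 1: a=-5 b=-41/37 c=108/37 d=-553/999
  seg 2: a=3 b=54/37 c=-229/111 d=229/999
S(17/4) = 2317/2368

Δ: Δ0=-5, Δ1=8/3, Δ2=-8/3
row 1: diag=10, rhs=46; c'=3/10, d'=23/5
row 2: denom=12−3·3/10=111/10; d'=(-32−3·23/5)/(111/10)=-458/111
back: M2=-458/111
back: M1=23/5−3/10·-458/111=216/37
M: M0=0, M1=216/37, M2=-458/111, M3=0
seg 0: a=5, c=M0/2=0, d=(M1−M0)/(6·2)=18/37, b=Δ0−h0·(2M0+M1)/6=-257/37
seg 1: a=-5, c=M1/2=108/37, d=(M2−M1)/(6·3)=-553/999, b=Δ1−h1·(2M1+M2)/6=-41/37
seg 2: a=3, c=M2/2=-229/111, d=(M3−M2)/(6·3)=229/999, b=Δ2−h2·(2M2+M3)/6=54/37
t_q=17/4 → seg 1, τ=9/4; S=-5+-41/37·τ+108/37·τ²+-553/999·τ³=2317/2368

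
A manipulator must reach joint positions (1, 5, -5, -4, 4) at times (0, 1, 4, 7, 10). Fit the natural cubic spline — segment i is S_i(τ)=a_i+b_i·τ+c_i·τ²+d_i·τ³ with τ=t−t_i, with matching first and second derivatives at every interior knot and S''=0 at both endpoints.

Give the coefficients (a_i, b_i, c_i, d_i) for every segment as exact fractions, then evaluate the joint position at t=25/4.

Δ: Δ0=4, Δ1=-10/3, Δ2=1/3, Δ3=8/3
row 1: diag=8, rhs=-44; c'=3/8, d'=-11/2
row 2: denom=12−3·3/8=87/8; d'=(22−3·-11/2)/(87/8)=308/87
row 3: denom=12−3·8/29=324/29; d'=(14−3·308/87)/(324/29)=49/162
back: M3=49/162
back: M2=308/87−8/29·49/162=280/81
back: M1=-11/2−3/8·280/81=-367/54
M: M0=0, M1=-367/54, M2=280/81, M3=49/162, M4=0
seg 0: a=1, c=M0/2=0, d=(M1−M0)/(6·1)=-367/324, b=Δ0−h0·(2M0+M1)/6=1663/324
seg 1: a=5, c=M1/2=-367/108, d=(M2−M1)/(6·3)=1661/2916, b=Δ1−h1·(2M1+M2)/6=281/162
seg 2: a=-5, c=M2/2=140/81, d=(M3−M2)/(6·3)=-511/2916, b=Δ2−h2·(2M2+M3)/6=-1061/324
seg 3: a=-4, c=M3/2=49/324, d=(M4−M3)/(6·3)=-49/2916, b=Δ3−h3·(2M3+M4)/6=383/162
t_q=25/4 → seg 2, τ=9/4; S=-5+-1061/324·τ+140/81·τ²+-511/2916·τ³=-12935/2304

  seg 0: a=1 b=1663/324 c=0 d=-367/324
  seg 1: a=5 b=281/162 c=-367/108 d=1661/2916
  seg 2: a=-5 b=-1061/324 c=140/81 d=-511/2916
  seg 3: a=-4 b=383/162 c=49/324 d=-49/2916
S(25/4) = -12935/2304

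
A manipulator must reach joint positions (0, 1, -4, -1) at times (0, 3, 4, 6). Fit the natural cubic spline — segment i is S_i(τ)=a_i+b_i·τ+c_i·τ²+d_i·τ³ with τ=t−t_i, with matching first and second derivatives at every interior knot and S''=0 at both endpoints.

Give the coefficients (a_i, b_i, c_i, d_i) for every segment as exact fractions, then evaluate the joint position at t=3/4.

Δ: Δ0=1/3, Δ1=-5, Δ2=3/2
row 1: diag=8, rhs=-32; c'=1/8, d'=-4
row 2: denom=6−1·1/8=47/8; d'=(39−1·-4)/(47/8)=344/47
back: M2=344/47
back: M1=-4−1/8·344/47=-231/47
M: M0=0, M1=-231/47, M2=344/47, M3=0
seg 0: a=0, c=M0/2=0, d=(M1−M0)/(6·3)=-77/282, b=Δ0−h0·(2M0+M1)/6=787/282
seg 1: a=1, c=M1/2=-231/94, d=(M2−M1)/(6·1)=575/282, b=Δ1−h1·(2M1+M2)/6=-646/141
seg 2: a=-4, c=M2/2=172/47, d=(M3−M2)/(6·2)=-86/141, b=Δ2−h2·(2M2+M3)/6=-953/282
t_q=3/4 → seg 0, τ=3/4; S=0+787/282·τ+0·τ²+-77/282·τ³=11899/6016

  seg 0: a=0 b=787/282 c=0 d=-77/282
  seg 1: a=1 b=-646/141 c=-231/94 d=575/282
  seg 2: a=-4 b=-953/282 c=172/47 d=-86/141
S(3/4) = 11899/6016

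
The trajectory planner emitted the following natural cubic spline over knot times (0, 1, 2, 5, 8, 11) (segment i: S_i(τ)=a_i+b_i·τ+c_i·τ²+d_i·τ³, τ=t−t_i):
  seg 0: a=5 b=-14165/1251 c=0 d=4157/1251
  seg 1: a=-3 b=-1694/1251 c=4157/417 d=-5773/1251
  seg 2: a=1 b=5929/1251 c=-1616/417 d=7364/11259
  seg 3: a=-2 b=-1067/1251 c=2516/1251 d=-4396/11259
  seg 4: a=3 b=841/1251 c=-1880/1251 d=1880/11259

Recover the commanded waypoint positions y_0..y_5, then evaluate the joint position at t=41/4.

y_0=5 y_1=-3 y_2=1 y_3=-2 y_4=3 y_5=-4
S(41/4) = -1327/1112

y_0 = S_0(0) = a_0 = 5
y_1 = S_1(0) = a_1 = -3
y_2 = S_2(0) = a_2 = 1
y_3 = S_3(0) = a_3 = -2
y_4 = S_4(0) = a_4 = 3
y_5 = S_4(3) = -4
t_q=41/4 is in segment 4 (τ=9/4); S_4(τ)=-1327/1112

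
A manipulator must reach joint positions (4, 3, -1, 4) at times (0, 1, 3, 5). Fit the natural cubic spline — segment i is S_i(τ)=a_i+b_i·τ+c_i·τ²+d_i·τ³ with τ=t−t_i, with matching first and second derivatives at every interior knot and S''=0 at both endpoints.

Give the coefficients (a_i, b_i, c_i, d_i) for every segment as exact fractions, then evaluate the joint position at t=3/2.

  seg 0: a=4 b=-27/44 c=0 d=-17/44
  seg 1: a=3 b=-39/22 c=-51/44 d=23/44
  seg 2: a=-1 b=-3/22 c=87/44 d=-29/88
S(3/2) = 665/352

Δ: Δ0=-1, Δ1=-2, Δ2=5/2
row 1: diag=6, rhs=-6; c'=1/3, d'=-1
row 2: denom=8−2·1/3=22/3; d'=(27−2·-1)/(22/3)=87/22
back: M2=87/22
back: M1=-1−1/3·87/22=-51/22
M: M0=0, M1=-51/22, M2=87/22, M3=0
seg 0: a=4, c=M0/2=0, d=(M1−M0)/(6·1)=-17/44, b=Δ0−h0·(2M0+M1)/6=-27/44
seg 1: a=3, c=M1/2=-51/44, d=(M2−M1)/(6·2)=23/44, b=Δ1−h1·(2M1+M2)/6=-39/22
seg 2: a=-1, c=M2/2=87/44, d=(M3−M2)/(6·2)=-29/88, b=Δ2−h2·(2M2+M3)/6=-3/22
t_q=3/2 → seg 1, τ=1/2; S=3+-39/22·τ+-51/44·τ²+23/44·τ³=665/352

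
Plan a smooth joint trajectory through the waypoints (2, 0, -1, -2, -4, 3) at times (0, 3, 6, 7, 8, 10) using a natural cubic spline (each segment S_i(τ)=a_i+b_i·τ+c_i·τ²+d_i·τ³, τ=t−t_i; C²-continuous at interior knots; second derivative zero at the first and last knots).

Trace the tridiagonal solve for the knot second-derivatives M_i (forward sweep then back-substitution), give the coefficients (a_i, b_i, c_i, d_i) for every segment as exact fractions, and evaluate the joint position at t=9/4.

Δ: Δ0=-2/3, Δ1=-1/3, Δ2=-1, Δ3=-2, Δ4=7/2
row 1: diag=12, rhs=2; c'=1/4, d'=1/6
row 2: denom=8−3·1/4=29/4; d'=(-4−3·1/6)/(29/4)=-18/29
row 3: denom=4−1·4/29=112/29; d'=(-6−1·-18/29)/(112/29)=-39/28
row 4: denom=6−1·29/112=643/112; d'=(33−1·-39/28)/(643/112)=3852/643
back: M4=3852/643
back: M3=-39/28−29/112·3852/643=-1893/643
back: M2=-18/29−4/29·-1893/643=-138/643
back: M1=1/6−1/4·-138/643=425/1929
M: M0=0, M1=425/1929, M2=-138/643, M3=-1893/643, M4=3852/643, M5=0
seg 0: a=2, c=M0/2=0, d=(M1−M0)/(6·3)=425/34722, b=Δ0−h0·(2M0+M1)/6=-999/1286
seg 1: a=0, c=M1/2=425/3858, d=(M2−M1)/(6·3)=-839/34722, b=Δ1−h1·(2M1+M2)/6=-287/643
seg 2: a=-1, c=M2/2=-69/643, d=(M3−M2)/(6·1)=-585/1286, b=Δ2−h2·(2M2+M3)/6=-563/1286
seg 3: a=-2, c=M3/2=-1893/1286, d=(M4−M3)/(6·1)=1915/1286, b=Δ3−h3·(2M3+M4)/6=-1297/643
seg 4: a=-4, c=M4/2=1926/643, d=(M5−M4)/(6·2)=-321/643, b=Δ4−h4·(2M4+M5)/6=-635/1286
t_q=9/4 → seg 0, τ=9/4; S=2+-999/1286·τ+0·τ²+425/34722·τ³=32227/82304

  seg 0: a=2 b=-999/1286 c=0 d=425/34722
  seg 1: a=0 b=-287/643 c=425/3858 d=-839/34722
  seg 2: a=-1 b=-563/1286 c=-69/643 d=-585/1286
  seg 3: a=-2 b=-1297/643 c=-1893/1286 d=1915/1286
  seg 4: a=-4 b=-635/1286 c=1926/643 d=-321/643
S(9/4) = 32227/82304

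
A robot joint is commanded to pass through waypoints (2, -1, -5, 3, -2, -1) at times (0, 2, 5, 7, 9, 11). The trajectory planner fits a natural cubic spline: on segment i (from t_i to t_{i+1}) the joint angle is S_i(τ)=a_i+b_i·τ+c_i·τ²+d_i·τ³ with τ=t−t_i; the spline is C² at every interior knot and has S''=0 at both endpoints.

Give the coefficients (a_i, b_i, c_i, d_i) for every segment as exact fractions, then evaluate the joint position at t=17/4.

  seg 0: a=2 b=-1585/1542 c=0 d=-91/771
  seg 1: a=-1 b=-3769/1542 c=-182/257 d=1663/4626
  seg 2: a=-5 b=2323/771 c=1299/514 d=-784/771
  seg 3: a=3 b=709/771 c=-1837/514 d=5749/6168
  seg 4: a=-2 b=-3379/1542 c=2075/1028 d=-2075/6168
S(17/4) = -197041/32896

Δ: Δ0=-3/2, Δ1=-4/3, Δ2=4, Δ3=-5/2, Δ4=1/2
row 1: diag=10, rhs=1; c'=3/10, d'=1/10
row 2: denom=10−3·3/10=91/10; d'=(32−3·1/10)/(91/10)=317/91
row 3: denom=8−2·20/91=688/91; d'=(-39−2·317/91)/(688/91)=-4183/688
row 4: denom=8−2·91/344=1285/172; d'=(18−2·-4183/688)/(1285/172)=2075/514
back: M4=2075/514
back: M3=-4183/688−91/344·2075/514=-1837/257
back: M2=317/91−20/91·-1837/257=1299/257
back: M1=1/10−3/10·1299/257=-364/257
M: M0=0, M1=-364/257, M2=1299/257, M3=-1837/257, M4=2075/514, M5=0
seg 0: a=2, c=M0/2=0, d=(M1−M0)/(6·2)=-91/771, b=Δ0−h0·(2M0+M1)/6=-1585/1542
seg 1: a=-1, c=M1/2=-182/257, d=(M2−M1)/(6·3)=1663/4626, b=Δ1−h1·(2M1+M2)/6=-3769/1542
seg 2: a=-5, c=M2/2=1299/514, d=(M3−M2)/(6·2)=-784/771, b=Δ2−h2·(2M2+M3)/6=2323/771
seg 3: a=3, c=M3/2=-1837/514, d=(M4−M3)/(6·2)=5749/6168, b=Δ3−h3·(2M3+M4)/6=709/771
seg 4: a=-2, c=M4/2=2075/1028, d=(M5−M4)/(6·2)=-2075/6168, b=Δ4−h4·(2M4+M5)/6=-3379/1542
t_q=17/4 → seg 1, τ=9/4; S=-1+-3769/1542·τ+-182/257·τ²+1663/4626·τ³=-197041/32896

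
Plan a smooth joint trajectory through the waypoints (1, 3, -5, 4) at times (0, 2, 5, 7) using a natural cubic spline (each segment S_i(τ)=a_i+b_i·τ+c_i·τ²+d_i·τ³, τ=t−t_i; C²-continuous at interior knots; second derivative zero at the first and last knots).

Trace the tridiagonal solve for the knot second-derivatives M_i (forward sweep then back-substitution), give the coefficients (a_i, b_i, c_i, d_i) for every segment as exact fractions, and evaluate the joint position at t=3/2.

Δ: Δ0=1, Δ1=-8/3, Δ2=9/2
row 1: diag=10, rhs=-22; c'=3/10, d'=-11/5
row 2: denom=10−3·3/10=91/10; d'=(43−3·-11/5)/(91/10)=496/91
back: M2=496/91
back: M1=-11/5−3/10·496/91=-349/91
M: M0=0, M1=-349/91, M2=496/91, M3=0
seg 0: a=1, c=M0/2=0, d=(M1−M0)/(6·2)=-349/1092, b=Δ0−h0·(2M0+M1)/6=622/273
seg 1: a=3, c=M1/2=-349/182, d=(M2−M1)/(6·3)=65/126, b=Δ1−h1·(2M1+M2)/6=-425/273
seg 2: a=-5, c=M2/2=248/91, d=(M3−M2)/(6·2)=-124/273, b=Δ2−h2·(2M2+M3)/6=473/546
t_q=3/2 → seg 0, τ=3/2; S=1+622/273·τ+0·τ²+-349/1092·τ³=1389/416

  seg 0: a=1 b=622/273 c=0 d=-349/1092
  seg 1: a=3 b=-425/273 c=-349/182 d=65/126
  seg 2: a=-5 b=473/546 c=248/91 d=-124/273
S(3/2) = 1389/416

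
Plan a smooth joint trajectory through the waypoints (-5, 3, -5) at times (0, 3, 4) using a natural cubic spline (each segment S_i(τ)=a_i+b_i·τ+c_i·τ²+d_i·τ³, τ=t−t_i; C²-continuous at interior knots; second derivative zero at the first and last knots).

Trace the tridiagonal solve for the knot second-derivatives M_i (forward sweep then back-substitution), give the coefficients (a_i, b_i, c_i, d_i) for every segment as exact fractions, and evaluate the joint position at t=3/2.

Δ: Δ0=8/3, Δ1=-8
row 1: diag=8, rhs=-64; c'=1/8, d'=-8
back: M1=-8
M: M0=0, M1=-8, M2=0
seg 0: a=-5, c=M0/2=0, d=(M1−M0)/(6·3)=-4/9, b=Δ0−h0·(2M0+M1)/6=20/3
seg 1: a=3, c=M1/2=-4, d=(M2−M1)/(6·1)=4/3, b=Δ1−h1·(2M1+M2)/6=-16/3
t_q=3/2 → seg 0, τ=3/2; S=-5+20/3·τ+0·τ²+-4/9·τ³=7/2

  seg 0: a=-5 b=20/3 c=0 d=-4/9
  seg 1: a=3 b=-16/3 c=-4 d=4/3
S(3/2) = 7/2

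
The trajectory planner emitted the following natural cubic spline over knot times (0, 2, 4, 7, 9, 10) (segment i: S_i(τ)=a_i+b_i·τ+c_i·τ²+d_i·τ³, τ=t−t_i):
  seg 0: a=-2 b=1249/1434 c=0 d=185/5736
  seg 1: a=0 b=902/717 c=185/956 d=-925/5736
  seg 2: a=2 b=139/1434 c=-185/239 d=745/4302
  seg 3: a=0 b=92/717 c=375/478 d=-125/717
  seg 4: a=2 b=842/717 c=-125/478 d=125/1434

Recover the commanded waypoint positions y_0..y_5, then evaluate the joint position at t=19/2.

y_0=-2 y_1=0 y_2=2 y_3=0 y_4=2 y_5=3
S(19/2) = 9685/3824

y_0 = S_0(0) = a_0 = -2
y_1 = S_1(0) = a_1 = 0
y_2 = S_2(0) = a_2 = 2
y_3 = S_3(0) = a_3 = 0
y_4 = S_4(0) = a_4 = 2
y_5 = S_4(1) = 3
t_q=19/2 is in segment 4 (τ=1/2); S_4(τ)=9685/3824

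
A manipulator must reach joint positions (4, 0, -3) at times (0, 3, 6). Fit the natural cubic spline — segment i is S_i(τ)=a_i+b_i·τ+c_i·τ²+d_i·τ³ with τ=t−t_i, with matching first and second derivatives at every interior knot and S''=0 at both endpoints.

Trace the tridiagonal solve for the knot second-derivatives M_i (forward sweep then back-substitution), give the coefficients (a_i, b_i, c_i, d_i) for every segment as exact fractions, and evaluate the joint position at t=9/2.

  seg 0: a=4 b=-17/12 c=0 d=1/108
  seg 1: a=0 b=-7/6 c=1/12 d=-1/108
S(9/2) = -51/32

Δ: Δ0=-4/3, Δ1=-1
row 1: diag=12, rhs=2; c'=1/4, d'=1/6
back: M1=1/6
M: M0=0, M1=1/6, M2=0
seg 0: a=4, c=M0/2=0, d=(M1−M0)/(6·3)=1/108, b=Δ0−h0·(2M0+M1)/6=-17/12
seg 1: a=0, c=M1/2=1/12, d=(M2−M1)/(6·3)=-1/108, b=Δ1−h1·(2M1+M2)/6=-7/6
t_q=9/2 → seg 1, τ=3/2; S=0+-7/6·τ+1/12·τ²+-1/108·τ³=-51/32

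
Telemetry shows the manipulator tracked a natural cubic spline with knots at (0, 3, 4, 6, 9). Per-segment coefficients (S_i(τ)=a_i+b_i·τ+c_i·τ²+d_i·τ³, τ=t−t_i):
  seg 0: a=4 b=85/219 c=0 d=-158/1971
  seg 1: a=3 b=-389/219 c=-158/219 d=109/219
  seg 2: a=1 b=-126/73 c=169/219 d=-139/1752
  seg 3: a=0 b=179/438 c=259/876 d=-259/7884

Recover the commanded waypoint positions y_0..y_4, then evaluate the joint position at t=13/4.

y_0 = S_0(0) = a_0 = 4
y_1 = S_1(0) = a_1 = 3
y_2 = S_2(0) = a_2 = 1
y_3 = S_3(0) = a_3 = 0
y_4 = S_3(3) = 3
t_q=13/4 is in segment 1 (τ=1/4); S_1(τ)=11767/4672

y_0=4 y_1=3 y_2=1 y_3=0 y_4=3
S(13/4) = 11767/4672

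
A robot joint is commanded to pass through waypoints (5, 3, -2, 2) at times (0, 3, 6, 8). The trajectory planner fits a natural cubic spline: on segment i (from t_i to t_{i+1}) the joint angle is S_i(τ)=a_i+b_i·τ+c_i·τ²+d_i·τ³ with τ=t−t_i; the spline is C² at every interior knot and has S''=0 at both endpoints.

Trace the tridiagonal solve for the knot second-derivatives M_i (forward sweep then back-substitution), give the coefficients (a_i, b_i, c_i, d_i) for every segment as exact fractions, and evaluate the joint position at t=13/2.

  seg 0: a=5 b=-11/111 c=0 d=-7/111
  seg 1: a=3 b=-200/111 c=-21/37 d=68/333
  seg 2: a=-2 b=34/111 c=47/37 d=-47/222
S(13/2) = -921/592

Δ: Δ0=-2/3, Δ1=-5/3, Δ2=2
row 1: diag=12, rhs=-6; c'=1/4, d'=-1/2
row 2: denom=10−3·1/4=37/4; d'=(22−3·-1/2)/(37/4)=94/37
back: M2=94/37
back: M1=-1/2−1/4·94/37=-42/37
M: M0=0, M1=-42/37, M2=94/37, M3=0
seg 0: a=5, c=M0/2=0, d=(M1−M0)/(6·3)=-7/111, b=Δ0−h0·(2M0+M1)/6=-11/111
seg 1: a=3, c=M1/2=-21/37, d=(M2−M1)/(6·3)=68/333, b=Δ1−h1·(2M1+M2)/6=-200/111
seg 2: a=-2, c=M2/2=47/37, d=(M3−M2)/(6·2)=-47/222, b=Δ2−h2·(2M2+M3)/6=34/111
t_q=13/2 → seg 2, τ=1/2; S=-2+34/111·τ+47/37·τ²+-47/222·τ³=-921/592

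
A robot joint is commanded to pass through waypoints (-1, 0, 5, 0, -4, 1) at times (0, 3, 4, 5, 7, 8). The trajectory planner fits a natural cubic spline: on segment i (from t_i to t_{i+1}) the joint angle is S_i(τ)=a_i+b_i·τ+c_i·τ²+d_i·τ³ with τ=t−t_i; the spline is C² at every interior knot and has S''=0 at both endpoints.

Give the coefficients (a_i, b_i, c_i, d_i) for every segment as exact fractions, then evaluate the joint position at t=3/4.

  seg 0: a=-1 b=-887/354 c=0 d=335/1062
  seg 1: a=0 b=1064/177 c=335/118 d=-1363/354
  seg 2: a=5 b=49/354 c=-514/59 d=1265/354
  seg 3: a=0 b=-1162/177 c=237/118 d=97/708
  seg 4: a=-4 b=551/177 c=167/59 d=-167/177
S(3/4) = -20739/7552

Δ: Δ0=1/3, Δ1=5, Δ2=-5, Δ3=-2, Δ4=5
row 1: diag=8, rhs=28; c'=1/8, d'=7/2
row 2: denom=4−1·1/8=31/8; d'=(-60−1·7/2)/(31/8)=-508/31
row 3: denom=6−1·8/31=178/31; d'=(18−1·-508/31)/(178/31)=533/89
row 4: denom=6−2·31/89=472/89; d'=(42−2·533/89)/(472/89)=334/59
back: M4=334/59
back: M3=533/89−31/89·334/59=237/59
back: M2=-508/31−8/31·237/59=-1028/59
back: M1=7/2−1/8·-1028/59=335/59
M: M0=0, M1=335/59, M2=-1028/59, M3=237/59, M4=334/59, M5=0
seg 0: a=-1, c=M0/2=0, d=(M1−M0)/(6·3)=335/1062, b=Δ0−h0·(2M0+M1)/6=-887/354
seg 1: a=0, c=M1/2=335/118, d=(M2−M1)/(6·1)=-1363/354, b=Δ1−h1·(2M1+M2)/6=1064/177
seg 2: a=5, c=M2/2=-514/59, d=(M3−M2)/(6·1)=1265/354, b=Δ2−h2·(2M2+M3)/6=49/354
seg 3: a=0, c=M3/2=237/118, d=(M4−M3)/(6·2)=97/708, b=Δ3−h3·(2M3+M4)/6=-1162/177
seg 4: a=-4, c=M4/2=167/59, d=(M5−M4)/(6·1)=-167/177, b=Δ4−h4·(2M4+M5)/6=551/177
t_q=3/4 → seg 0, τ=3/4; S=-1+-887/354·τ+0·τ²+335/1062·τ³=-20739/7552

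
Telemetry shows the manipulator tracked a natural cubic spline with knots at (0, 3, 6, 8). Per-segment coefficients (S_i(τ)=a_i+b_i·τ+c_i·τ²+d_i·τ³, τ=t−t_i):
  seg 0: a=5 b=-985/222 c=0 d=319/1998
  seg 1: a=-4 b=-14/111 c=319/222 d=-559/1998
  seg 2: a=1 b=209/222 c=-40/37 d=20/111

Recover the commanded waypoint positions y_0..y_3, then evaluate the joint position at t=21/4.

y_0 = S_0(0) = a_0 = 5
y_1 = S_1(0) = a_1 = -4
y_2 = S_2(0) = a_2 = 1
y_3 = S_2(2) = 0
t_q=21/4 is in segment 1 (τ=9/4); S_1(τ)=-929/4736

y_0=5 y_1=-4 y_2=1 y_3=0
S(21/4) = -929/4736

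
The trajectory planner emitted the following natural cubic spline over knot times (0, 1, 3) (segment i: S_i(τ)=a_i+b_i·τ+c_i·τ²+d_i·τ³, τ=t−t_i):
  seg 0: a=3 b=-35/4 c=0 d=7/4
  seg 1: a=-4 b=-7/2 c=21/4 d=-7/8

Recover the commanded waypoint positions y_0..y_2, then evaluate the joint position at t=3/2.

y_0=3 y_1=-4 y_2=3
S(3/2) = -291/64

y_0 = S_0(0) = a_0 = 3
y_1 = S_1(0) = a_1 = -4
y_2 = S_1(2) = 3
t_q=3/2 is in segment 1 (τ=1/2); S_1(τ)=-291/64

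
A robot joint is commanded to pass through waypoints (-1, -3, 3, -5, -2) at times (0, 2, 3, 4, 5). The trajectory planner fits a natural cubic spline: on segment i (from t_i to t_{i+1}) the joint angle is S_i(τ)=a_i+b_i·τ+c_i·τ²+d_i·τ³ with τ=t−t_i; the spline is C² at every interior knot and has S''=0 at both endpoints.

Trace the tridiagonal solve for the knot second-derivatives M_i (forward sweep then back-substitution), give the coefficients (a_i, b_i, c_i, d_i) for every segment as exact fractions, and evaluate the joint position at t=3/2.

Δ: Δ0=-1, Δ1=6, Δ2=-8, Δ3=3
row 1: diag=6, rhs=42; c'=1/6, d'=7
row 2: denom=4−1·1/6=23/6; d'=(-84−1·7)/(23/6)=-546/23
row 3: denom=4−1·6/23=86/23; d'=(66−1·-546/23)/(86/23)=24
back: M3=24
back: M2=-546/23−6/23·24=-30
back: M1=7−1/6·-30=12
M: M0=0, M1=12, M2=-30, M3=24, M4=0
seg 0: a=-1, c=M0/2=0, d=(M1−M0)/(6·2)=1, b=Δ0−h0·(2M0+M1)/6=-5
seg 1: a=-3, c=M1/2=6, d=(M2−M1)/(6·1)=-7, b=Δ1−h1·(2M1+M2)/6=7
seg 2: a=3, c=M2/2=-15, d=(M3−M2)/(6·1)=9, b=Δ2−h2·(2M2+M3)/6=-2
seg 3: a=-5, c=M3/2=12, d=(M4−M3)/(6·1)=-4, b=Δ3−h3·(2M3+M4)/6=-5
t_q=3/2 → seg 0, τ=3/2; S=-1+-5·τ+0·τ²+1·τ³=-41/8

  seg 0: a=-1 b=-5 c=0 d=1
  seg 1: a=-3 b=7 c=6 d=-7
  seg 2: a=3 b=-2 c=-15 d=9
  seg 3: a=-5 b=-5 c=12 d=-4
S(3/2) = -41/8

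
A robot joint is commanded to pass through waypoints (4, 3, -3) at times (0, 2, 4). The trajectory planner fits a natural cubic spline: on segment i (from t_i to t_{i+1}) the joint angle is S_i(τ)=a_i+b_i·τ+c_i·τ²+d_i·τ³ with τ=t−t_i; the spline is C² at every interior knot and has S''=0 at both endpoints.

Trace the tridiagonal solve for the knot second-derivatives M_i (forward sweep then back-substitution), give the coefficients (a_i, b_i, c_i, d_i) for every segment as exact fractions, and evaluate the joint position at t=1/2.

  seg 0: a=4 b=1/8 c=0 d=-5/32
  seg 1: a=3 b=-7/4 c=-15/16 d=5/32
S(1/2) = 1035/256

Δ: Δ0=-1/2, Δ1=-3
row 1: diag=8, rhs=-15; c'=1/4, d'=-15/8
back: M1=-15/8
M: M0=0, M1=-15/8, M2=0
seg 0: a=4, c=M0/2=0, d=(M1−M0)/(6·2)=-5/32, b=Δ0−h0·(2M0+M1)/6=1/8
seg 1: a=3, c=M1/2=-15/16, d=(M2−M1)/(6·2)=5/32, b=Δ1−h1·(2M1+M2)/6=-7/4
t_q=1/2 → seg 0, τ=1/2; S=4+1/8·τ+0·τ²+-5/32·τ³=1035/256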